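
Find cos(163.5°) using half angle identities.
cos(163.5°) = -√((1 + cos 327°)/2) = -0.9588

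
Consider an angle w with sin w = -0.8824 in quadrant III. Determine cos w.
cos w = ±√(1 - sin²w) = -0.4705 (negative in QIII)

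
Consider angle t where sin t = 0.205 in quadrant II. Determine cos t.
cos t = ±√(1 - sin²t) = -0.9788 (negative in QII)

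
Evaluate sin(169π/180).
sin(169π/180) = 0.1908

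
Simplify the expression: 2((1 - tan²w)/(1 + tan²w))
2((1 - tan²w)/(1 + tan²w)) = 2(cos(2w)) (using Double angle)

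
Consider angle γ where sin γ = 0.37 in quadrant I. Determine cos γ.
cos γ = √(1 - sin²γ) = 0.929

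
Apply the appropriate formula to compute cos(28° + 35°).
cos(28° + 35°) = cos 28° cos 35° - sin 28° sin 35° = 0.454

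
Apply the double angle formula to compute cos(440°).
cos(440°) = cos²220° - sin²220° = 0.1736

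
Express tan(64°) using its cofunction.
tan(64°) = cot(90° - 64°) = cot(26°)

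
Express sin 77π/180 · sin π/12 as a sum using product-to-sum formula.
sin 77π/180 sin π/12 = (1/2)[cos(77π/180-π/12) - cos(77π/180+π/12)]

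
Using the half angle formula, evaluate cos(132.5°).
cos(132.5°) = -√((1 + cos 265°)/2) = -0.6756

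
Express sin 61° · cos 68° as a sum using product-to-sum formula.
sin 61° cos 68° = (1/2)[sin(61°+68°) + sin(61°-68°)]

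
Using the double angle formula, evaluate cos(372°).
cos(372°) = cos²186° - sin²186° = 0.9781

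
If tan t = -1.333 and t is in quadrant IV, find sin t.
sin t = -0.7999 (using tan²t + 1 = sec²t)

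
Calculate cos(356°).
cos(356°) = 0.9976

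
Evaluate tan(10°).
tan(10°) = 0.1763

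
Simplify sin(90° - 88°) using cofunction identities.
sin(90° - 88°) = cos(88°)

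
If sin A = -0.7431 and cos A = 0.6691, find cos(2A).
cos(2A) = cos²A - sin²A = -0.1045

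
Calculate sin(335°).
sin(335°) = -0.4226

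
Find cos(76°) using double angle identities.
cos(76°) = cos²38° - sin²38° = 0.2419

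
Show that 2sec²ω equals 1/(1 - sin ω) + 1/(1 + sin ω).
RHS = [(1 + sin ω) + (1 - sin ω)] / [(1 - sin ω)(1 + sin ω)] = 2/(1 - sin²ω) = 2/cos²ω = 2sec²ω = LHS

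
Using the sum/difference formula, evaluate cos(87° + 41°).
cos(87° + 41°) = cos 87° cos 41° - sin 87° sin 41° = -0.6157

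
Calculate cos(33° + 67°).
cos(33° + 67°) = cos 33° cos 67° - sin 33° sin 67° = -0.1736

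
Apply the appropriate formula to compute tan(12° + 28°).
tan(12° + 28°) = (tan 12° + tan 28°)/(1 - tan 12° tan 28°) = 0.8391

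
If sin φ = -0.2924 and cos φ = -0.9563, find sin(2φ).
sin(2φ) = 2 sin φ cos φ = 0.5592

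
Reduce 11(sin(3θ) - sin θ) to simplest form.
11(sin(3θ) - sin θ) = 11(2 cos(2θ) sin θ) (using Sum-to-product)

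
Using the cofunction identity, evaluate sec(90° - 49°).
sec(90° - 49°) = csc(49°) = 1.325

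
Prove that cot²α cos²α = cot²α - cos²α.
RHS = cos²α/sin²α - cos²α = cos²α(1/sin²α - 1) = cos²α · (1 - sin²α)/sin²α = cos²α · cos²α/sin²α = cos²α · cot²α = LHS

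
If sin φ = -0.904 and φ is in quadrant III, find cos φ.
cos φ = -0.4275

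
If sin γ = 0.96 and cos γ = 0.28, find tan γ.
tan γ = sin γ / cos γ = 3.429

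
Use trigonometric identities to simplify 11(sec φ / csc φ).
11(sec φ / csc φ) = 11(tan φ) (using Reciprocal identities)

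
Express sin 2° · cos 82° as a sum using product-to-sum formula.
sin 2° cos 82° = (1/2)[sin(2°+82°) + sin(2°-82°)]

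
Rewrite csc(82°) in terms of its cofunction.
csc(82°) = sec(90° - 82°) = sec(8°)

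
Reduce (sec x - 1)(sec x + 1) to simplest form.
(sec x - 1)(sec x + 1) = tan²x (using Diff. of squares)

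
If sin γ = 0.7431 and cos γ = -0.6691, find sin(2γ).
sin(2γ) = 2 sin γ cos γ = -0.9944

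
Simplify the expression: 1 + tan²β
1 + tan²β = sec²β (using Pythagorean identity)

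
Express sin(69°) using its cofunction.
sin(69°) = cos(90° - 69°) = cos(21°)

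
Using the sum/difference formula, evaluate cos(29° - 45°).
cos(29° - 45°) = cos 29° cos 45° + sin 29° sin 45° = 0.9613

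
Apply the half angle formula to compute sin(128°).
sin(128°) = √((1 - cos 256°)/2) = 0.788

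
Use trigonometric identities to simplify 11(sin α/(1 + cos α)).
11(sin α/(1 + cos α)) = 11(tan(α/2)) (using Half angle)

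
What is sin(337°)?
sin(337°) = -0.3907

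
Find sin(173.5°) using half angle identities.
sin(173.5°) = √((1 - cos 347°)/2) = 0.1132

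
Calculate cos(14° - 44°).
cos(14° - 44°) = cos 14° cos 44° + sin 14° sin 44° = √3/2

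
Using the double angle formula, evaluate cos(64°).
cos(64°) = cos²32° - sin²32° = 0.4384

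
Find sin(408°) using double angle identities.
sin(408°) = 2 sin 204° cos 204° = 0.7431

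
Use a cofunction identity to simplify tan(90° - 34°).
tan(90° - 34°) = cot(34°)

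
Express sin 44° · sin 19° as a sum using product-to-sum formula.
sin 44° sin 19° = (1/2)[cos(44°-19°) - cos(44°+19°)]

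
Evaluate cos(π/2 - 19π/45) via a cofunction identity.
cos(π/2 - 19π/45) = sin(19π/45) = 0.9703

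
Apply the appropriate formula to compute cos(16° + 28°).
cos(16° + 28°) = cos 16° cos 28° - sin 16° sin 28° = 0.7193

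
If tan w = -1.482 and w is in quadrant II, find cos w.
cos w = -0.5593 (using tan²w + 1 = sec²w)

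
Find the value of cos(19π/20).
cos(19π/20) = -0.9877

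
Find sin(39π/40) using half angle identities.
sin(39π/40) = √((1 - cos 39π/20)/2) = 0.07846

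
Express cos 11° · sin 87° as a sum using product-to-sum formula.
cos 11° sin 87° = (1/2)[sin(11°+87°) - sin(11°-87°)]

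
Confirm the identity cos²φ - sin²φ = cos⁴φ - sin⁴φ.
RHS = (cos²φ - sin²φ)(cos²φ + sin²φ) = (cos²φ - sin²φ) · 1 = cos²φ - sin²φ = LHS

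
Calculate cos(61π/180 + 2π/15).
cos(61π/180 + 2π/15) = cos 61π/180 cos 2π/15 - sin 61π/180 sin 2π/15 = 0.08716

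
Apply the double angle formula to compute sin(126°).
sin(126°) = 2 sin 63° cos 63° = 0.809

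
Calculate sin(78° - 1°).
sin(78° - 1°) = sin 78° cos 1° - cos 78° sin 1° = 0.9744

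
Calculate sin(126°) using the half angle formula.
sin(126°) = √((1 - cos 252°)/2) = 0.809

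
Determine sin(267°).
sin(267°) = -0.9986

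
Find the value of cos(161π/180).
cos(161π/180) = -0.9455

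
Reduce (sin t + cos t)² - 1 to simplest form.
(sin t + cos t)² - 1 = sin(2t) (using Pythagorean + double angle)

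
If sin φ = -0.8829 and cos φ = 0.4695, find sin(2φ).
sin(2φ) = 2 sin φ cos φ = -0.829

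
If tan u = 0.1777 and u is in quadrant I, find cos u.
cos u = 0.9846 (using tan²u + 1 = sec²u)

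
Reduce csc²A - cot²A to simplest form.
csc²A - cot²A = 1 (using Pythagorean identity)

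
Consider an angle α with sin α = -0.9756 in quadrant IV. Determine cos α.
cos α = √(1 - sin²α) = 0.2196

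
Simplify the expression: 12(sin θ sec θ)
12(sin θ sec θ) = 12(tan θ) (using Reciprocal + quotient)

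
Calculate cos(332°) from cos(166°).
cos(332°) = cos²166° - sin²166° = 0.8829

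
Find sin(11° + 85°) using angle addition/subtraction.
sin(11° + 85°) = sin 11° cos 85° + cos 11° sin 85° = 0.9945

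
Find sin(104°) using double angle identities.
sin(104°) = 2 sin 52° cos 52° = 0.9703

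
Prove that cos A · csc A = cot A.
LHS = cos A · (1/sin A) = cos A/sin A = cot A = RHS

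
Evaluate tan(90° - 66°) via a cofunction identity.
tan(90° - 66°) = cot(66°) = 0.4452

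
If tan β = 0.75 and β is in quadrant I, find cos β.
cos β = 0.8 (using tan²β + 1 = sec²β)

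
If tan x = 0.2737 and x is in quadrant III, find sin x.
sin x = -0.264 (using tan²x + 1 = sec²x)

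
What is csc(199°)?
csc(199°) = -3.072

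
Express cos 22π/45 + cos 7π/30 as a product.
cos 22π/45 + cos 7π/30 = 2 cos(13π/36) cos(23π/180)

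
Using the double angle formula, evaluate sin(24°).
sin(24°) = 2 sin 12° cos 12° = 0.4067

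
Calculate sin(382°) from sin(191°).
sin(382°) = 2 sin 191° cos 191° = 0.3746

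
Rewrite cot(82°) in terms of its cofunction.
cot(82°) = tan(90° - 82°) = tan(8°)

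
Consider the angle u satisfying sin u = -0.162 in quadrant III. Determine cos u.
cos u = ±√(1 - sin²u) = -0.9868 (negative in QIII)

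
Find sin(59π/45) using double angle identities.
sin(59π/45) = 2 sin 59π/90 cos 59π/90 = -0.829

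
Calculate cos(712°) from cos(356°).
cos(712°) = cos²356° - sin²356° = 0.9903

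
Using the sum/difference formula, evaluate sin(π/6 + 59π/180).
sin(π/6 + 59π/180) = sin π/6 cos 59π/180 + cos π/6 sin 59π/180 = 0.9998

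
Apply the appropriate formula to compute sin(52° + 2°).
sin(52° + 2°) = sin 52° cos 2° + cos 52° sin 2° = 0.809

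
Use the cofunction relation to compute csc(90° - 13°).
csc(90° - 13°) = sec(13°) = 1.026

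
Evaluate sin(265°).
sin(265°) = -0.9962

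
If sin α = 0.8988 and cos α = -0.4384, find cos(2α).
cos(2α) = cos²α - sin²α = -0.6156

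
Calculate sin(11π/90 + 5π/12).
sin(11π/90 + 5π/12) = sin 11π/90 cos 5π/12 + cos 11π/90 sin 5π/12 = 0.9925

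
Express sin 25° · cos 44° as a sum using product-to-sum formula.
sin 25° cos 44° = (1/2)[sin(25°+44°) + sin(25°-44°)]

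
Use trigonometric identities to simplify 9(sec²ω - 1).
9(sec²ω - 1) = 9(tan²ω) (using Pythagorean identity)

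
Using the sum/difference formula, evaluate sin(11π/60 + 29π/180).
sin(11π/60 + 29π/180) = sin 11π/60 cos 29π/180 + cos 11π/60 sin 29π/180 = 0.8829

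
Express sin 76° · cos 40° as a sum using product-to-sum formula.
sin 76° cos 40° = (1/2)[sin(76°+40°) + sin(76°-40°)]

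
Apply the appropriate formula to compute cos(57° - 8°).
cos(57° - 8°) = cos 57° cos 8° + sin 57° sin 8° = 0.6561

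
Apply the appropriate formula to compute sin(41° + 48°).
sin(41° + 48°) = sin 41° cos 48° + cos 41° sin 48° = 0.9998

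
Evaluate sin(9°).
sin(9°) = 0.1564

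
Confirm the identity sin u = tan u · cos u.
RHS = (sin u/cos u) · cos u = sin u = LHS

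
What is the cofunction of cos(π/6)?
cos(π/6) = sin(π/2 - π/6) = sin(π/3)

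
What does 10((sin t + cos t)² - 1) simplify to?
10((sin t + cos t)² - 1) = 10(sin(2t)) (using Pythagorean + double angle)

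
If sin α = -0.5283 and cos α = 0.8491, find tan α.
tan α = sin α / cos α = -0.6222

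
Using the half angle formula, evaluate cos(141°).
cos(141°) = -√((1 + cos 282°)/2) = -0.7771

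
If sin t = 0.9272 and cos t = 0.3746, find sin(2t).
sin(2t) = 2 sin t cos t = 0.6947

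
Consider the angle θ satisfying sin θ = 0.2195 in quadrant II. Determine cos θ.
cos θ = ±√(1 - sin²θ) = -0.9756 (negative in QII)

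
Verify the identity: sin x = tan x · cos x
RHS = (sin x/cos x) · cos x = sin x = LHS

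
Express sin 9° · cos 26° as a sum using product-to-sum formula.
sin 9° cos 26° = (1/2)[sin(9°+26°) + sin(9°-26°)]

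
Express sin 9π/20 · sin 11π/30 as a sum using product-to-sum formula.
sin 9π/20 sin 11π/30 = (1/2)[cos(9π/20-11π/30) - cos(9π/20+11π/30)]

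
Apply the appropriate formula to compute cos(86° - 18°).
cos(86° - 18°) = cos 86° cos 18° + sin 86° sin 18° = 0.3746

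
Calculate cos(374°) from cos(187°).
cos(374°) = cos²187° - sin²187° = 0.9703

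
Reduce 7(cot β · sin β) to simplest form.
7(cot β · sin β) = 7(cos β) (using Quotient identity)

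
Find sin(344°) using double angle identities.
sin(344°) = 2 sin 172° cos 172° = -0.2756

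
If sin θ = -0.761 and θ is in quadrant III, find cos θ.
cos θ = -0.6488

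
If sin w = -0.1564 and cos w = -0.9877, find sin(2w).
sin(2w) = 2 sin w cos w = 0.309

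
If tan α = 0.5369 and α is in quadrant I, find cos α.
cos α = 0.881 (using tan²α + 1 = sec²α)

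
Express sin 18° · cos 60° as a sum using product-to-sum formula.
sin 18° cos 60° = (1/2)[sin(18°+60°) + sin(18°-60°)]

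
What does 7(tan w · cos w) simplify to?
7(tan w · cos w) = 7(sin w) (using Quotient identity)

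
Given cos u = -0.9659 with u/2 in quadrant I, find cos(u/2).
cos(u/2) = ±√((1 + cos u)/2); positive since u/2 ∈ QI, so cos(u/2) = 0.1306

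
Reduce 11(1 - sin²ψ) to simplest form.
11(1 - sin²ψ) = 11(cos²ψ) (using Pythagorean identity)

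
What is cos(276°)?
cos(276°) = 0.1045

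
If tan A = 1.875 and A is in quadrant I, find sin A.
sin A = 0.8824 (using tan²A + 1 = sec²A)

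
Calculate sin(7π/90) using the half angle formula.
sin(7π/90) = √((1 - cos 7π/45)/2) = 0.2419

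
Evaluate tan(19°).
tan(19°) = 0.3443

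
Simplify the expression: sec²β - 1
sec²β - 1 = tan²β (using Pythagorean identity)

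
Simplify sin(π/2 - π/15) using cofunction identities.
sin(π/2 - π/15) = cos(π/15)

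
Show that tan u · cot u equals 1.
LHS = (sin u/cos u) · (cos u/sin u) = 1 = RHS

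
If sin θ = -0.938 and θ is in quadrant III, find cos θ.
cos θ = -0.3466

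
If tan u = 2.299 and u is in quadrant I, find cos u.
cos u = 0.3989 (using tan²u + 1 = sec²u)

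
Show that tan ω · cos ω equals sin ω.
LHS = (sin ω/cos ω) · cos ω = sin ω = RHS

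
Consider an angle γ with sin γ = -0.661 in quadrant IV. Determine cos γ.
cos γ = √(1 - sin²γ) = 0.7504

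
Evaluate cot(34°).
cot(34°) = 1.483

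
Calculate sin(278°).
sin(278°) = -0.9903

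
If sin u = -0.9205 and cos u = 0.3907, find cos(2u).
cos(2u) = cos²u - sin²u = -0.6947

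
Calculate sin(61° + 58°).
sin(61° + 58°) = sin 61° cos 58° + cos 61° sin 58° = 0.8746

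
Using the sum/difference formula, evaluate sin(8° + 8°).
sin(8° + 8°) = sin 8° cos 8° + cos 8° sin 8° = 0.2756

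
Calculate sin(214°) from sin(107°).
sin(214°) = 2 sin 107° cos 107° = -0.5592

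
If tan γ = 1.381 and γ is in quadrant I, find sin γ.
sin γ = 0.81 (using tan²γ + 1 = sec²γ)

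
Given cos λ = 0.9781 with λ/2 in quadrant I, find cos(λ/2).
cos(λ/2) = ±√((1 + cos λ)/2); positive since λ/2 ∈ QI, so cos(λ/2) = 0.9945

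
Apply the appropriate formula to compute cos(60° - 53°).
cos(60° - 53°) = cos 60° cos 53° + sin 60° sin 53° = 0.9925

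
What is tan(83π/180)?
tan(83π/180) = 8.144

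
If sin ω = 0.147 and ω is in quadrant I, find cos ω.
cos ω = 0.9891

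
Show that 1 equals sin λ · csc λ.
RHS = sin λ · (1/sin λ) = 1 = LHS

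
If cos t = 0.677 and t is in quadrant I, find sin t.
sin t = 0.736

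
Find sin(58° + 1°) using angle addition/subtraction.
sin(58° + 1°) = sin 58° cos 1° + cos 58° sin 1° = 0.8572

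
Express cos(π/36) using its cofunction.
cos(π/36) = sin(π/2 - π/36) = sin(17π/36)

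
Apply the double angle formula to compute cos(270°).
cos(270°) = cos²135° - sin²135° = 0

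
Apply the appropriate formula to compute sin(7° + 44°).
sin(7° + 44°) = sin 7° cos 44° + cos 7° sin 44° = 0.7771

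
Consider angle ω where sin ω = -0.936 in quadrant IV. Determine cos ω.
cos ω = √(1 - sin²ω) = 0.352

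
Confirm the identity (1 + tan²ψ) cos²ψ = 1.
LHS = sec²ψ · cos²ψ = (1/cos²ψ) · cos²ψ = 1 = RHS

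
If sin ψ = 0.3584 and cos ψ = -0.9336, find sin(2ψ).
sin(2ψ) = 2 sin ψ cos ψ = -0.6692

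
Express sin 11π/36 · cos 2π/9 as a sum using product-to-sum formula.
sin 11π/36 cos 2π/9 = (1/2)[sin(11π/36+2π/9) + sin(11π/36-2π/9)]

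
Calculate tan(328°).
tan(328°) = -0.6249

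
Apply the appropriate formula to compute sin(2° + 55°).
sin(2° + 55°) = sin 2° cos 55° + cos 2° sin 55° = 0.8387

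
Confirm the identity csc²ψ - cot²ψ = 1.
LHS = 1/sin²ψ - cos²ψ/sin²ψ = (1 - cos²ψ)/sin²ψ = sin²ψ/sin²ψ = 1 = RHS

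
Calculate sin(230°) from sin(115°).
sin(230°) = 2 sin 115° cos 115° = -0.766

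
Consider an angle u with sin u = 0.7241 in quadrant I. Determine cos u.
cos u = √(1 - sin²u) = 0.6897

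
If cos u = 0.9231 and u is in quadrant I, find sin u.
sin u = 0.3846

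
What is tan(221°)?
tan(221°) = 0.8693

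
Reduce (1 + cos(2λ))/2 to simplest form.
(1 + cos(2λ))/2 = cos²λ (using Power reduction)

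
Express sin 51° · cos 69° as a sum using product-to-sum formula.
sin 51° cos 69° = (1/2)[sin(51°+69°) + sin(51°-69°)]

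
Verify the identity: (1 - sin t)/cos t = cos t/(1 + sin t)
LHS = (1 - sin t)(1 + sin t) / (cos t(1 + sin t)) = (1 - sin²t) / (cos t(1 + sin t)) = cos²t / (cos t(1 + sin t)) = cos t/(1 + sin t) = RHS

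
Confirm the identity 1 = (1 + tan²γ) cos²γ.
RHS = sec²γ · cos²γ = (1/cos²γ) · cos²γ = 1 = LHS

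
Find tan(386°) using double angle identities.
tan(386°) = 2 tan 193° / (1 - tan²193°) = 0.4877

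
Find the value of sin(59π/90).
sin(59π/90) = 0.8829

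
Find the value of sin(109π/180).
sin(109π/180) = 0.9455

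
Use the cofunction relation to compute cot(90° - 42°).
cot(90° - 42°) = tan(42°) = 0.9004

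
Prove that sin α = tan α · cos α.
RHS = (sin α/cos α) · cos α = sin α = LHS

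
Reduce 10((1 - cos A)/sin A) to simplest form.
10((1 - cos A)/sin A) = 10(tan(A/2)) (using Half angle)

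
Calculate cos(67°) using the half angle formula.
cos(67°) = √((1 + cos 134°)/2) = 0.3907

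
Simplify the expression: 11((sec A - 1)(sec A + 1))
11((sec A - 1)(sec A + 1)) = 11(tan²A) (using Diff. of squares)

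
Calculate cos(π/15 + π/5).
cos(π/15 + π/5) = cos π/15 cos π/5 - sin π/15 sin π/5 = 0.6691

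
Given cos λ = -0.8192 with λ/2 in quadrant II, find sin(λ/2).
sin(λ/2) = ±√((1 - cos λ)/2); positive since λ/2 ∈ QII, so sin(λ/2) = 0.9537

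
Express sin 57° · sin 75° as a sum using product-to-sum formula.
sin 57° sin 75° = (1/2)[cos(57°-75°) - cos(57°+75°)]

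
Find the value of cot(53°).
cot(53°) = 0.7536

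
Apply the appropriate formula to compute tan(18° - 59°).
tan(18° - 59°) = (tan 18° - tan 59°)/(1 + tan 18° tan 59°) = -0.8693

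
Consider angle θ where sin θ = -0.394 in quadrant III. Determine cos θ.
cos θ = ±√(1 - sin²θ) = -0.9191 (negative in QIII)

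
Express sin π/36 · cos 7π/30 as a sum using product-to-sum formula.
sin π/36 cos 7π/30 = (1/2)[sin(π/36+7π/30) + sin(π/36-7π/30)]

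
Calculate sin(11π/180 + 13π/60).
sin(11π/180 + 13π/60) = sin 11π/180 cos 13π/60 + cos 11π/180 sin 13π/60 = 0.766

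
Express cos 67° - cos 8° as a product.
cos 67° - cos 8° = -2 sin(37.5°) sin(29.5°)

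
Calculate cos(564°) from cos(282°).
cos(564°) = 1 - 2sin²282° = -0.9135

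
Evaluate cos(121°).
cos(121°) = -0.515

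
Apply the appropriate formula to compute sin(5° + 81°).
sin(5° + 81°) = sin 5° cos 81° + cos 5° sin 81° = 0.9976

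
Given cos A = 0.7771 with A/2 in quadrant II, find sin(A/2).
sin(A/2) = ±√((1 - cos A)/2); positive since A/2 ∈ QII, so sin(A/2) = 0.3338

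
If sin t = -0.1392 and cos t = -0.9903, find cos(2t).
cos(2t) = cos²t - sin²t = 0.9613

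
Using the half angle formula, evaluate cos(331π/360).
cos(331π/360) = -√((1 + cos 331π/180)/2) = -0.9681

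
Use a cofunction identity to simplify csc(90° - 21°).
csc(90° - 21°) = sec(21°)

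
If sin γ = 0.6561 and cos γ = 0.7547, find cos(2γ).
cos(2γ) = cos²γ - sin²γ = 0.1391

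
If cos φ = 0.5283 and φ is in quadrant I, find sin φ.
sin φ = 0.8491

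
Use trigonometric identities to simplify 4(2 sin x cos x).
4(2 sin x cos x) = 4(sin(2x)) (using Double angle)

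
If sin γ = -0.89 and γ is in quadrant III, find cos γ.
cos γ = -0.456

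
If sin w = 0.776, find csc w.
csc w = 1/sin w = 1.289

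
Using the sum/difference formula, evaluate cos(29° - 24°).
cos(29° - 24°) = cos 29° cos 24° + sin 29° sin 24° = 0.9962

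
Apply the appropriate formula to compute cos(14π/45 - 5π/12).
cos(14π/45 - 5π/12) = cos 14π/45 cos 5π/12 + sin 14π/45 sin 5π/12 = 0.9455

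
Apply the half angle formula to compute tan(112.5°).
tan(112.5°) = sin 225° / (1 + cos 225°) = -2.414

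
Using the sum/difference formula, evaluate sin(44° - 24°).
sin(44° - 24°) = sin 44° cos 24° - cos 44° sin 24° = 0.342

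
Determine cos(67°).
cos(67°) = 0.3907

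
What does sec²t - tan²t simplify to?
sec²t - tan²t = 1 (using Pythagorean identity)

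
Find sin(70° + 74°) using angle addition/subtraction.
sin(70° + 74°) = sin 70° cos 74° + cos 70° sin 74° = 0.5878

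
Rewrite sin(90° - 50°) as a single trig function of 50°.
sin(90° - 50°) = cos(50°)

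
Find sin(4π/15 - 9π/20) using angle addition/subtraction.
sin(4π/15 - 9π/20) = sin 4π/15 cos 9π/20 - cos 4π/15 sin 9π/20 = -0.5446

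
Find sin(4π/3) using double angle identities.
sin(4π/3) = 2 sin 2π/3 cos 2π/3 = -√3/2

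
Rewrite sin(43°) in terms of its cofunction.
sin(43°) = cos(90° - 43°) = cos(47°)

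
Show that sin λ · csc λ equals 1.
LHS = sin λ · (1/sin λ) = 1 = RHS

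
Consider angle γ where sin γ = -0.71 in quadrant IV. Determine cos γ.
cos γ = √(1 - sin²γ) = 0.7042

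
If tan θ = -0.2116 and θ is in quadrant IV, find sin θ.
sin θ = -0.207 (using tan²θ + 1 = sec²θ)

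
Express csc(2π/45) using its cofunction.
csc(2π/45) = sec(π/2 - 2π/45) = sec(41π/90)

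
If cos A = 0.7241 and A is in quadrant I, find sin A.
sin A = 0.6897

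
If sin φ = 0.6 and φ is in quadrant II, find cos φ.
cos φ = -0.8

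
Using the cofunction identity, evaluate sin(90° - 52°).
sin(90° - 52°) = cos(52°) = 0.6157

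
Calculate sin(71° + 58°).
sin(71° + 58°) = sin 71° cos 58° + cos 71° sin 58° = 0.7771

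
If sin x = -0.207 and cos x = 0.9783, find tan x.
tan x = sin x / cos x = -0.2116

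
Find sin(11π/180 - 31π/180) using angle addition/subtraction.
sin(11π/180 - 31π/180) = sin 11π/180 cos 31π/180 - cos 11π/180 sin 31π/180 = -0.342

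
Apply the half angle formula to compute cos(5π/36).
cos(5π/36) = √((1 + cos 5π/18)/2) = 0.9063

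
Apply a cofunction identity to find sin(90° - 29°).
sin(90° - 29°) = cos(29°) = 0.8746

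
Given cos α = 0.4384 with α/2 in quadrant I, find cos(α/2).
cos(α/2) = ±√((1 + cos α)/2); positive since α/2 ∈ QI, so cos(α/2) = 0.8481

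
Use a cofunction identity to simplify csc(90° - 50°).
csc(90° - 50°) = sec(50°)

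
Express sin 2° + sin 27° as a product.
sin 2° + sin 27° = 2 sin(14.5°) cos(-12.5°)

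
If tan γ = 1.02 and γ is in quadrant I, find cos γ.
cos γ = 0.7001 (using tan²γ + 1 = sec²γ)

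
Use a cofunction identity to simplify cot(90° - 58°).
cot(90° - 58°) = tan(58°)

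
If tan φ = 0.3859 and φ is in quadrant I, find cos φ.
cos φ = 0.9329 (using tan²φ + 1 = sec²φ)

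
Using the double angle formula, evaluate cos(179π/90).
cos(179π/90) = cos²179π/180 - sin²179π/180 = 0.9994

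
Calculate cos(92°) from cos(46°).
cos(92°) = cos²46° - sin²46° = -0.0349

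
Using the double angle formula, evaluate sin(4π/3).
sin(4π/3) = 2 sin 2π/3 cos 2π/3 = -√3/2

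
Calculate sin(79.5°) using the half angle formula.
sin(79.5°) = √((1 - cos 159°)/2) = 0.9833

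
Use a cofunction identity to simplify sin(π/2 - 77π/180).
sin(π/2 - 77π/180) = cos(77π/180)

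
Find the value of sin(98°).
sin(98°) = 0.9903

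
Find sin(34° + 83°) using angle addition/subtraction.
sin(34° + 83°) = sin 34° cos 83° + cos 34° sin 83° = 0.891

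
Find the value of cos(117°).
cos(117°) = -0.454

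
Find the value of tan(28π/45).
tan(28π/45) = -2.475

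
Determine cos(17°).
cos(17°) = 0.9563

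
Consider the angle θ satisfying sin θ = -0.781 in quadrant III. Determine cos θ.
cos θ = ±√(1 - sin²θ) = -0.6245 (negative in QIII)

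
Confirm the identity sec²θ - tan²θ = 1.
LHS = 1/cos²θ - sin²θ/cos²θ = (1 - sin²θ)/cos²θ = cos²θ/cos²θ = 1 = RHS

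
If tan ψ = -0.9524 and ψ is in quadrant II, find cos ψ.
cos ψ = -0.7241 (using tan²ψ + 1 = sec²ψ)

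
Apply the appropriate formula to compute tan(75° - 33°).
tan(75° - 33°) = (tan 75° - tan 33°)/(1 + tan 75° tan 33°) = 0.9004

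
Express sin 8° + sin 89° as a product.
sin 8° + sin 89° = 2 sin(48.5°) cos(-40.5°)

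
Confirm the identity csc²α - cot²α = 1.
LHS = 1/sin²α - cos²α/sin²α = (1 - cos²α)/sin²α = sin²α/sin²α = 1 = RHS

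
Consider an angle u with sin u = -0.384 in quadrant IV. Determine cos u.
cos u = √(1 - sin²u) = 0.9233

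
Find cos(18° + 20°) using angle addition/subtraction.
cos(18° + 20°) = cos 18° cos 20° - sin 18° sin 20° = 0.788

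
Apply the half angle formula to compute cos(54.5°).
cos(54.5°) = √((1 + cos 109°)/2) = 0.5807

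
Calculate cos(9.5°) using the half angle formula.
cos(9.5°) = √((1 + cos 19°)/2) = 0.9863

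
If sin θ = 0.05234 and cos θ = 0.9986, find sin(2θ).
sin(2θ) = 2 sin θ cos θ = 0.1045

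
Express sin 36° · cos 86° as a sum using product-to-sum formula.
sin 36° cos 86° = (1/2)[sin(36°+86°) + sin(36°-86°)]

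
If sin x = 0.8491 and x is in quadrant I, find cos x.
cos x = 0.5282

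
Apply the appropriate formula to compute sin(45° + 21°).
sin(45° + 21°) = sin 45° cos 21° + cos 45° sin 21° = 0.9135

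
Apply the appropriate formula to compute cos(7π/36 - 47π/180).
cos(7π/36 - 47π/180) = cos 7π/36 cos 47π/180 + sin 7π/36 sin 47π/180 = 0.9781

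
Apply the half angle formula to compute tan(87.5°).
tan(87.5°) = sin 175° / (1 + cos 175°) = 22.9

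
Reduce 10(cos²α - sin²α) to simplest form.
10(cos²α - sin²α) = 10(cos(2α)) (using Double angle)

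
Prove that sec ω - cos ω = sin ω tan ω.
LHS = 1/cos ω - cos ω = (1 - cos²ω)/cos ω = sin²ω/cos ω = sin ω · (sin ω/cos ω) = sin ω tan ω = RHS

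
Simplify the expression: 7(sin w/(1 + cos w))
7(sin w/(1 + cos w)) = 7(tan(w/2)) (using Half angle)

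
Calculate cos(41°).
cos(41°) = 0.7547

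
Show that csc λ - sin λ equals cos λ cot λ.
LHS = 1/sin λ - sin λ = (1 - sin²λ)/sin λ = cos²λ/sin λ = cos λ · (cos λ/sin λ) = cos λ cot λ = RHS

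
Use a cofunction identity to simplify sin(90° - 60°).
sin(90° - 60°) = cos(60°)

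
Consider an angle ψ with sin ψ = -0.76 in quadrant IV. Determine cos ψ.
cos ψ = √(1 - sin²ψ) = 0.6499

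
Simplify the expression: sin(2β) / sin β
sin(2β) / sin β = 2 cos β (using Double angle)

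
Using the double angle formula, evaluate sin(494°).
sin(494°) = 2 sin 247° cos 247° = 0.7193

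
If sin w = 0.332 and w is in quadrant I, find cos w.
cos w = 0.9433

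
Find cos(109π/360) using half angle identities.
cos(109π/360) = √((1 + cos 109π/180)/2) = 0.5807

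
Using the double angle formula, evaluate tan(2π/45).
tan(2π/45) = 2 tan π/45 / (1 - tan²π/45) = 0.1405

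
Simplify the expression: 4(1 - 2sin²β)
4(1 - 2sin²β) = 4(cos(2β)) (using Double angle)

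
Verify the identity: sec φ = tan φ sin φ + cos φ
RHS = sin²φ/cos φ + cos φ = (sin²φ + cos²φ)/cos φ = 1/cos φ = sec φ = LHS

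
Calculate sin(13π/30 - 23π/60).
sin(13π/30 - 23π/60) = sin 13π/30 cos 23π/60 - cos 13π/30 sin 23π/60 = 0.1564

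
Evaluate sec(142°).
sec(142°) = -1.269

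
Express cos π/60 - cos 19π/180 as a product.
cos π/60 - cos 19π/180 = -2 sin(11π/180) sin(-2π/45)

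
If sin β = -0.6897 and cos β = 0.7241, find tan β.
tan β = sin β / cos β = -0.9525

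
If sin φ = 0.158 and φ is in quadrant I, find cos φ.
cos φ = 0.9874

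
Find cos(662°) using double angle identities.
cos(662°) = cos²331° - sin²331° = 0.5299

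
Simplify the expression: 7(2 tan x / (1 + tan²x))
7(2 tan x / (1 + tan²x)) = 7(sin(2x)) (using Double angle)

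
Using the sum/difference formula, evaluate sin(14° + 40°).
sin(14° + 40°) = sin 14° cos 40° + cos 14° sin 40° = 0.809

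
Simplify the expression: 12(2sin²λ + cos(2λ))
12(2sin²λ + cos(2λ)) = 12 (using Double angle)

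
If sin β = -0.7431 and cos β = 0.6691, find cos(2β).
cos(2β) = cos²β - sin²β = -0.1045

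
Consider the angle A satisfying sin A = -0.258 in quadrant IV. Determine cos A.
cos A = √(1 - sin²A) = 0.9661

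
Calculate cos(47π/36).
cos(47π/36) = -0.5736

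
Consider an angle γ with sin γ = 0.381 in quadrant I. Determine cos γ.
cos γ = √(1 - sin²γ) = 0.9246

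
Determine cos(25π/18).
cos(25π/18) = -0.342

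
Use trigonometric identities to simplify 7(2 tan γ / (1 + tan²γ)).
7(2 tan γ / (1 + tan²γ)) = 7(sin(2γ)) (using Double angle)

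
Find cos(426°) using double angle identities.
cos(426°) = cos²213° - sin²213° = 0.4067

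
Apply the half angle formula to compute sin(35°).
sin(35°) = √((1 - cos 70°)/2) = 0.5736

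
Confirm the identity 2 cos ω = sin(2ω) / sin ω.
RHS = 2 sin ω cos ω / sin ω = 2 cos ω = LHS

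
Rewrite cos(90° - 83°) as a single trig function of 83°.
cos(90° - 83°) = sin(83°)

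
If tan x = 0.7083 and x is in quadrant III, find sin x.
sin x = -0.578 (using tan²x + 1 = sec²x)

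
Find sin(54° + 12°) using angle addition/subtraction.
sin(54° + 12°) = sin 54° cos 12° + cos 54° sin 12° = 0.9135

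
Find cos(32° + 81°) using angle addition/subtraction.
cos(32° + 81°) = cos 32° cos 81° - sin 32° sin 81° = -0.3907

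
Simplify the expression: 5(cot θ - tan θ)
5(cot θ - tan θ) = 5(2 cot(2θ)) (using Double angle)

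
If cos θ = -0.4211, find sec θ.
sec θ = 1/cos θ = -2.375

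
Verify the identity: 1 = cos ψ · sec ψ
RHS = cos ψ · (1/cos ψ) = 1 = LHS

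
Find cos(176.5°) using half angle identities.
cos(176.5°) = -√((1 + cos 353°)/2) = -0.9981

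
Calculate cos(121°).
cos(121°) = -0.515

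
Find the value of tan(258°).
tan(258°) = 4.705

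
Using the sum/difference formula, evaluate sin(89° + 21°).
sin(89° + 21°) = sin 89° cos 21° + cos 89° sin 21° = 0.9397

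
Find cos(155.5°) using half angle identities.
cos(155.5°) = -√((1 + cos 311°)/2) = -0.91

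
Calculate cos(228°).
cos(228°) = -0.6691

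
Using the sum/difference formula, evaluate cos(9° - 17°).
cos(9° - 17°) = cos 9° cos 17° + sin 9° sin 17° = 0.9903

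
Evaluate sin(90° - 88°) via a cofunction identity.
sin(90° - 88°) = cos(88°) = 0.0349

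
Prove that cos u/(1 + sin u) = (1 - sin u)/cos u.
RHS = (1 - sin u)(1 + sin u) / (cos u(1 + sin u)) = (1 - sin²u) / (cos u(1 + sin u)) = cos²u / (cos u(1 + sin u)) = cos u/(1 + sin u) = LHS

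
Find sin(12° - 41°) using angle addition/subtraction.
sin(12° - 41°) = sin 12° cos 41° - cos 12° sin 41° = -0.4848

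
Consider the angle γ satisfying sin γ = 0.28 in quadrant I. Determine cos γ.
cos γ = √(1 - sin²γ) = 0.96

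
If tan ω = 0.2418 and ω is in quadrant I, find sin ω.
sin ω = 0.235 (using tan²ω + 1 = sec²ω)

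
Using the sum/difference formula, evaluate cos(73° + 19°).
cos(73° + 19°) = cos 73° cos 19° - sin 73° sin 19° = -0.0349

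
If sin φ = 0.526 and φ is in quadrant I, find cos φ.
cos φ = 0.8505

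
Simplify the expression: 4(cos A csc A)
4(cos A csc A) = 4(cot A) (using Reciprocal + quotient)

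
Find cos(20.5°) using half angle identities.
cos(20.5°) = √((1 + cos 41°)/2) = 0.9367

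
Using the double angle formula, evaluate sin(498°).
sin(498°) = 2 sin 249° cos 249° = 0.6691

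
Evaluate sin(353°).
sin(353°) = -0.1219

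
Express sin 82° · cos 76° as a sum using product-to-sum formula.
sin 82° cos 76° = (1/2)[sin(82°+76°) + sin(82°-76°)]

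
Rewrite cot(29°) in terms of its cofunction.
cot(29°) = tan(90° - 29°) = tan(61°)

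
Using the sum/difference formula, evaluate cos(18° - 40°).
cos(18° - 40°) = cos 18° cos 40° + sin 18° sin 40° = 0.9272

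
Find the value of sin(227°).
sin(227°) = -0.7314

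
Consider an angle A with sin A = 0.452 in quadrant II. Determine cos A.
cos A = ±√(1 - sin²A) = -0.892 (negative in QII)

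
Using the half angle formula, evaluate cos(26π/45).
cos(26π/45) = -√((1 + cos 52π/45)/2) = -0.2419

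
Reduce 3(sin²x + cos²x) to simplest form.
3(sin²x + cos²x) = 3 (using Pythagorean identity)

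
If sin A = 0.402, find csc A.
csc A = 1/sin A = 2.488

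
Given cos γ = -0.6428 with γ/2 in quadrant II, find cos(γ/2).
cos(γ/2) = ±√((1 + cos γ)/2); negative since γ/2 ∈ QII, so cos(γ/2) = -0.4226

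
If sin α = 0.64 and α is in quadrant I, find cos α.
cos α = 0.7684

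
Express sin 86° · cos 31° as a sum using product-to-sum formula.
sin 86° cos 31° = (1/2)[sin(86°+31°) + sin(86°-31°)]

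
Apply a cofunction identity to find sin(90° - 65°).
sin(90° - 65°) = cos(65°) = 0.4226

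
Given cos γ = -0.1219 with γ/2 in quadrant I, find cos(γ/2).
cos(γ/2) = ±√((1 + cos γ)/2); positive since γ/2 ∈ QI, so cos(γ/2) = 0.6626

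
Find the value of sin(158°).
sin(158°) = 0.3746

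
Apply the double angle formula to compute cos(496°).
cos(496°) = cos²248° - sin²248° = -0.7193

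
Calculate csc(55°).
csc(55°) = 1.221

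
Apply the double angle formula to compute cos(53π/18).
cos(53π/18) = cos²53π/36 - sin²53π/36 = -0.9848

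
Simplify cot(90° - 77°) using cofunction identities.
cot(90° - 77°) = tan(77°)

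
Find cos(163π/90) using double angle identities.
cos(163π/90) = cos²163π/180 - sin²163π/180 = 0.829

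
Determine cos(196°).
cos(196°) = -0.9613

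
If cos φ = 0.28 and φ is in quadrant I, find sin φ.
sin φ = 0.96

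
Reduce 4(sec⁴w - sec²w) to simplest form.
4(sec⁴w - sec²w) = 4(tan⁴w + tan²w) (using Pythagorean)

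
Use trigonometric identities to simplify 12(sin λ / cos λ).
12(sin λ / cos λ) = 12(tan λ) (using Quotient identity)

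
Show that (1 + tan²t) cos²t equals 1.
LHS = sec²t · cos²t = (1/cos²t) · cos²t = 1 = RHS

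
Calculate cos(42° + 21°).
cos(42° + 21°) = cos 42° cos 21° - sin 42° sin 21° = 0.454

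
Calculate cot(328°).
cot(328°) = -1.6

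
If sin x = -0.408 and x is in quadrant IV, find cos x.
cos x = 0.913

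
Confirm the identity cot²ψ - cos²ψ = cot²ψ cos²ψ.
LHS = cos²ψ/sin²ψ - cos²ψ = cos²ψ(1/sin²ψ - 1) = cos²ψ · (1 - sin²ψ)/sin²ψ = cos²ψ · cos²ψ/sin²ψ = cos²ψ · cot²ψ = RHS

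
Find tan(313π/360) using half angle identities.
tan(313π/360) = sin 313π/180 / (1 + cos 313π/180) = -0.4348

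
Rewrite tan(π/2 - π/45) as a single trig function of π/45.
tan(π/2 - π/45) = cot(π/45)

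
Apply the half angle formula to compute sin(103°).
sin(103°) = √((1 - cos 206°)/2) = 0.9744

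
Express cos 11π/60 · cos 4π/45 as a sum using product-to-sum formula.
cos 11π/60 cos 4π/45 = (1/2)[cos(11π/60-4π/45) + cos(11π/60+4π/45)]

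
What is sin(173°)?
sin(173°) = 0.1219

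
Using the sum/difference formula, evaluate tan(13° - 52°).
tan(13° - 52°) = (tan 13° - tan 52°)/(1 + tan 13° tan 52°) = -0.8098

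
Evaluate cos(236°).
cos(236°) = -0.5592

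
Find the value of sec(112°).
sec(112°) = -2.669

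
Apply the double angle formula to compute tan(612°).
tan(612°) = 2 tan 306° / (1 - tan²306°) = 3.078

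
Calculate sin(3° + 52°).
sin(3° + 52°) = sin 3° cos 52° + cos 3° sin 52° = 0.8192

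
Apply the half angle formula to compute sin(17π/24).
sin(17π/24) = √((1 - cos 17π/12)/2) = 0.7934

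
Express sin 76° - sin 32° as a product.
sin 76° - sin 32° = 2 cos(54°) sin(22°)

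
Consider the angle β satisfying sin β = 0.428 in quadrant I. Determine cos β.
cos β = √(1 - sin²β) = 0.9038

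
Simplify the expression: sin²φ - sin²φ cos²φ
sin²φ - sin²φ cos²φ = sin⁴φ (using Factoring)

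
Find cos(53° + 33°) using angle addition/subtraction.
cos(53° + 33°) = cos 53° cos 33° - sin 53° sin 33° = 0.06976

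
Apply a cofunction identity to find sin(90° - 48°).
sin(90° - 48°) = cos(48°) = 0.6691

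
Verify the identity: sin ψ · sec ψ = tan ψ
LHS = sin ψ · (1/cos ψ) = sin ψ/cos ψ = tan ψ = RHS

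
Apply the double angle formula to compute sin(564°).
sin(564°) = 2 sin 282° cos 282° = -0.4067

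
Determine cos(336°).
cos(336°) = 0.9135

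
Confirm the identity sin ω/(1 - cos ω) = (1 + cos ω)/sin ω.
LHS = sin ω(1 + cos ω) / ((1 - cos ω)(1 + cos ω)) = sin ω(1 + cos ω) / (1 - cos²ω) = sin ω(1 + cos ω) / sin²ω = (1 + cos ω)/sin ω = RHS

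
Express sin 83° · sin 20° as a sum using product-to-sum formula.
sin 83° sin 20° = (1/2)[cos(83°-20°) - cos(83°+20°)]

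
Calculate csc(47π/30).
csc(47π/30) = -1.022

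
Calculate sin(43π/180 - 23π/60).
sin(43π/180 - 23π/60) = sin 43π/180 cos 23π/60 - cos 43π/180 sin 23π/60 = -0.4384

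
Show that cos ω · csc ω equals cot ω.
LHS = cos ω · (1/sin ω) = cos ω/sin ω = cot ω = RHS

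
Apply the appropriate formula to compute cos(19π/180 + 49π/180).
cos(19π/180 + 49π/180) = cos 19π/180 cos 49π/180 - sin 19π/180 sin 49π/180 = 0.3746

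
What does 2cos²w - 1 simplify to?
2cos²w - 1 = cos(2w) (using Double angle)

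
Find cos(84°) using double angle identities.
cos(84°) = 2cos²42° - 1 = 0.1045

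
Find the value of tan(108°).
tan(108°) = -3.078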